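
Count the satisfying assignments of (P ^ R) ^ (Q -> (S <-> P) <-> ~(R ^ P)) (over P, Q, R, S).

P | Q | R | S || φ
T | T | T | T || T
T | T | T | F || F
T | T | F | T || T
T | T | F | F || F
T | F | T | T || T
T | F | T | F || T
T | F | F | T || T
T | F | F | F || T
F | T | T | T || F
F | T | T | F || T
F | T | F | T || F
F | T | F | F || T
F | F | T | T || T
F | F | T | F || T
F | F | F | T || T
F | F | F | F || T
The formula is true on 12 of the 16 rows.

12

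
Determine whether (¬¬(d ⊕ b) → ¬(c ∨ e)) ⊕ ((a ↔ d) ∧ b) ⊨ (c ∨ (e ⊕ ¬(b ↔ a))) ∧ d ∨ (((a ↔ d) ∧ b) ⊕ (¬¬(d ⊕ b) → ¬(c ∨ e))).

yes

a | b | c | d | e || φ | ψ
1 | 1 | 1 | 1 | 1 || 0 | 1
1 | 1 | 1 | 1 | 0 || 0 | 1
1 | 1 | 1 | 0 | 1 || 0 | 0
1 | 1 | 1 | 0 | 0 || 0 | 0
1 | 1 | 0 | 1 | 1 || 0 | 1
1 | 1 | 0 | 1 | 0 || 0 | 0
1 | 1 | 0 | 0 | 1 || 0 | 0
1 | 1 | 0 | 0 | 0 || 1 | 1
1 | 0 | 1 | 1 | 1 || 0 | 1
1 | 0 | 1 | 1 | 0 || 0 | 1
1 | 0 | 1 | 0 | 1 || 1 | 1
1 | 0 | 1 | 0 | 0 || 1 | 1
1 | 0 | 0 | 1 | 1 || 0 | 0
1 | 0 | 0 | 1 | 0 || 1 | 1
1 | 0 | 0 | 0 | 1 || 1 | 1
1 | 0 | 0 | 0 | 0 || 1 | 1
0 | 1 | 1 | 1 | 1 || 1 | 1
0 | 1 | 1 | 1 | 0 || 1 | 1
0 | 1 | 1 | 0 | 1 || 1 | 1
0 | 1 | 1 | 0 | 0 || 1 | 1
0 | 1 | 0 | 1 | 1 || 1 | 1
0 | 1 | 0 | 1 | 0 || 1 | 1
0 | 1 | 0 | 0 | 1 || 1 | 1
0 | 1 | 0 | 0 | 0 || 0 | 0
0 | 0 | 1 | 1 | 1 || 0 | 1
0 | 0 | 1 | 1 | 0 || 0 | 1
0 | 0 | 1 | 0 | 1 || 1 | 1
0 | 0 | 1 | 0 | 0 || 1 | 1
0 | 0 | 0 | 1 | 1 || 0 | 1
0 | 0 | 0 | 1 | 0 || 1 | 1
0 | 0 | 0 | 0 | 1 || 1 | 1
0 | 0 | 0 | 0 | 0 || 1 | 1
In every row where φ is true, ψ is also true, so φ ⊨ ψ.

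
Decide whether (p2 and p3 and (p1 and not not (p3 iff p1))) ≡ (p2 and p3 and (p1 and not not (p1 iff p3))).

p1  p2  p3  |  φ  ψ
1   1   1   |  1  1
1   1   0   |  0  0
1   0   1   |  0  0
1   0   0   |  0  0
0   1   1   |  0  0
0   1   0   |  0  0
0   0   1   |  0  0
0   0   0   |  0  0
The columns for φ and ψ agree on every row, so they are logically equivalent.

equivalent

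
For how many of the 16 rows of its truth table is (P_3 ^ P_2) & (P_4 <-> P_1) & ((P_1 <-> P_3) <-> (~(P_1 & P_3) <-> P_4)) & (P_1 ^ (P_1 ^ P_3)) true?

1

P_1 | P_2 | P_3 | P_4 | (P_3 ^ P_2) | (P_4 <-> P_1) | (P_1 <-> P_3) | (P_1 & P_3) | ~(P_1 & P_3) | (~(P_1 & P_3) <-> P_4) | (P_1 ^ P_3) | (P_1 ^ (P_1 ^ P_3)) | φ
--- | --- | --- | --- | ----------- | ------------- | ------------- | ----------- | ------------ | ---------------------- | ----------- | ------------------- | -
 F  |  F  |  F  |  F  |      F      |       T       |       T       |      F      |      T       |           F            |      F      |          F          | F
 F  |  F  |  F  |  T  |      F      |       F       |       T       |      F      |      T       |           T            |      F      |          F          | F
 F  |  F  |  T  |  F  |      T      |       T       |       F       |      F      |      T       |           F            |      T      |          T          | T
 F  |  F  |  T  |  T  |      T      |       F       |       F       |      F      |      T       |           T            |      T      |          T          | F
 F  |  T  |  F  |  F  |      T      |       T       |       T       |      F      |      T       |           F            |      F      |          F          | F
 F  |  T  |  F  |  T  |      T      |       F       |       T       |      F      |      T       |           T            |      F      |          F          | F
 F  |  T  |  T  |  F  |      F      |       T       |       F       |      F      |      T       |           F            |      T      |          T          | F
 F  |  T  |  T  |  T  |      F      |       F       |       F       |      F      |      T       |           T            |      T      |          T          | F
 T  |  F  |  F  |  F  |      F      |       F       |       F       |      F      |      T       |           F            |      T      |          F          | F
 T  |  F  |  F  |  T  |      F      |       T       |       F       |      F      |      T       |           T            |      T      |          F          | F
 T  |  F  |  T  |  F  |      T      |       F       |       T       |      T      |      F       |           T            |      F      |          T          | F
 T  |  F  |  T  |  T  |      T      |       T       |       T       |      T      |      F       |           F            |      F      |          T          | F
 T  |  T  |  F  |  F  |      T      |       F       |       F       |      F      |      T       |           F            |      T      |          F          | F
 T  |  T  |  F  |  T  |      T      |       T       |       F       |      F      |      T       |           T            |      T      |          F          | F
 T  |  T  |  T  |  F  |      F      |       F       |       T       |      T      |      F       |           T            |      F      |          T          | F
 T  |  T  |  T  |  T  |      F      |       T       |       T       |      T      |      F       |           F            |      F      |          T          | F
The formula is true on 1 of the 16 rows.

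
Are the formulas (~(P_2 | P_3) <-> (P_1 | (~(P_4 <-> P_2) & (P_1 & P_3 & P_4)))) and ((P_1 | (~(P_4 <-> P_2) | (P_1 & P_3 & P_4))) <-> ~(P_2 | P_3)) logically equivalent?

not equivalent

 P_1  |  P_2  |  P_3  |  P_4  |   φ   |   ψ  
----- | ----- | ----- | ----- | ----- | -----
False | False | False | False | False | False
False | False | False |  True | False |  True
False | False |  True | False |  True |  True
False | False |  True |  True |  True | False
False |  True | False | False |  True | False
False |  True | False |  True |  True |  True
False |  True |  True | False |  True | False
False |  True |  True |  True |  True |  True
 True | False | False | False |  True |  True
 True | False | False |  True |  True |  True
 True | False |  True | False | False | False
 True | False |  True |  True | False | False
 True |  True | False | False | False | False
 True |  True | False |  True | False | False
 True |  True |  True | False | False | False
 True |  True |  True |  True | False | False
The columns differ at P_1=False, P_2=False, P_3=False, P_4=True (φ=False, ψ=True), so they are not equivalent.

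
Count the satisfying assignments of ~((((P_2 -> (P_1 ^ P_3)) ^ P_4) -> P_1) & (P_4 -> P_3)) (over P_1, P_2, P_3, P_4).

P_1 | P_2 | P_3 | P_4 | φ
--- | --- | --- | --- | -
 0  |  0  |  0  |  0  | 1
 0  |  0  |  0  |  1  | 1
 0  |  0  |  1  |  0  | 1
 0  |  0  |  1  |  1  | 0
 0  |  1  |  0  |  0  | 0
 0  |  1  |  0  |  1  | 1
 0  |  1  |  1  |  0  | 1
 0  |  1  |  1  |  1  | 0
 1  |  0  |  0  |  0  | 0
 1  |  0  |  0  |  1  | 1
 1  |  0  |  1  |  0  | 0
 1  |  0  |  1  |  1  | 0
 1  |  1  |  0  |  0  | 0
 1  |  1  |  0  |  1  | 1
 1  |  1  |  1  |  0  | 0
 1  |  1  |  1  |  1  | 0
The formula is true on 7 of the 16 rows.

7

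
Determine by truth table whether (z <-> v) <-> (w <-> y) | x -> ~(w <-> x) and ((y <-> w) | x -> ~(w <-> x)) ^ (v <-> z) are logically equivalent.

not equivalent

x  y  z  w  v  |  φ  ψ
F  F  F  F  F  |  F  T
F  F  F  F  T  |  T  F
F  F  F  T  F  |  T  F
F  F  F  T  T  |  F  T
F  F  T  F  F  |  T  F
F  F  T  F  T  |  F  T
F  F  T  T  F  |  F  T
F  F  T  T  T  |  T  F
F  T  F  F  F  |  T  F
F  T  F  F  T  |  F  T
F  T  F  T  F  |  T  F
F  T  F  T  T  |  F  T
F  T  T  F  F  |  F  T
F  T  T  F  T  |  T  F
F  T  T  T  F  |  F  T
F  T  T  T  T  |  T  F
T  F  F  F  F  |  T  F
T  F  F  F  T  |  F  T
T  F  F  T  F  |  F  T
T  F  F  T  T  |  T  F
T  F  T  F  F  |  F  T
T  F  T  F  T  |  T  F
T  F  T  T  F  |  T  F
T  F  T  T  T  |  F  T
T  T  F  F  F  |  T  F
T  T  F  F  T  |  F  T
T  T  F  T  F  |  F  T
T  T  F  T  T  |  T  F
T  T  T  F  F  |  F  T
T  T  T  F  T  |  T  F
T  T  T  T  F  |  T  F
T  T  T  T  T  |  F  T
The columns differ at x=F, y=F, z=F, w=F, v=F (φ=F, ψ=T), so they are not equivalent.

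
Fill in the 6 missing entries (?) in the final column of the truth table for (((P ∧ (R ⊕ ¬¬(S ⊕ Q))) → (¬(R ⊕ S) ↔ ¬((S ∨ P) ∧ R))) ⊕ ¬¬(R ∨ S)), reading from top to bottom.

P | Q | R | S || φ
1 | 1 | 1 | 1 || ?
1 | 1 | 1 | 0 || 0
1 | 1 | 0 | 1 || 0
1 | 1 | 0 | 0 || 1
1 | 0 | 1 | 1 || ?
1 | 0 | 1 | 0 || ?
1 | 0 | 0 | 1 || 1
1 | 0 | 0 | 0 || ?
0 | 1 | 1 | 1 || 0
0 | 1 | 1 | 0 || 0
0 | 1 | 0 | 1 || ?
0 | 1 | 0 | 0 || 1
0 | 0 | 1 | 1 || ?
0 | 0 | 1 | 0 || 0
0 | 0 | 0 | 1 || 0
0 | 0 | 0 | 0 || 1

1, 0, 0, 1, 0, 0

Row P=1, Q=1, R=1, S=1: ((P ∧ (R ⊕ ¬¬(S ⊕ Q))) → (¬(R ⊕ S) ↔ ¬((S ∨ P) ∧ R))) = 0, ¬¬(R ∨ S) = 1, so the formula = 1.
Row P=1, Q=0, R=1, S=1: ((P ∧ (R ⊕ ¬¬(S ⊕ Q))) → (¬(R ⊕ S) ↔ ¬((S ∨ P) ∧ R))) = 1, ¬¬(R ∨ S) = 1, so the formula = 0.
Row P=1, Q=0, R=1, S=0: ((P ∧ (R ⊕ ¬¬(S ⊕ Q))) → (¬(R ⊕ S) ↔ ¬((S ∨ P) ∧ R))) = 1, ¬¬(R ∨ S) = 1, so the formula = 0.
Row P=1, Q=0, R=0, S=0: ((P ∧ (R ⊕ ¬¬(S ⊕ Q))) → (¬(R ⊕ S) ↔ ¬((S ∨ P) ∧ R))) = 1, ¬¬(R ∨ S) = 0, so the formula = 1.
Row P=0, Q=1, R=0, S=1: ((P ∧ (R ⊕ ¬¬(S ⊕ Q))) → (¬(R ⊕ S) ↔ ¬((S ∨ P) ∧ R))) = 1, ¬¬(R ∨ S) = 1, so the formula = 0.
Row P=0, Q=0, R=1, S=1: ((P ∧ (R ⊕ ¬¬(S ⊕ Q))) → (¬(R ⊕ S) ↔ ¬((S ∨ P) ∧ R))) = 1, ¬¬(R ∨ S) = 1, so the formula = 0.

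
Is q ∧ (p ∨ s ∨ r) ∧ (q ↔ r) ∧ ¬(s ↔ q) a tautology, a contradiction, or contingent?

p | q | r | s || (p ∨ s ∨ r) | (q ↔ r) | ((p ∨ s ∨ r) ∧ (q ↔ r)) | (s ↔ q) | ¬(s ↔ q) | φ
0 | 0 | 0 | 0 ||      0      |    1    |            0            |    1    |    0     | 0
0 | 0 | 0 | 1 ||      1      |    1    |            1            |    0    |    1     | 0
0 | 0 | 1 | 0 ||      1      |    0    |            0            |    1    |    0     | 0
0 | 0 | 1 | 1 ||      1      |    0    |            0            |    0    |    1     | 0
0 | 1 | 0 | 0 ||      0      |    0    |            0            |    0    |    1     | 0
0 | 1 | 0 | 1 ||      1      |    0    |            0            |    1    |    0     | 0
0 | 1 | 1 | 0 ||      1      |    1    |            1            |    0    |    1     | 1
0 | 1 | 1 | 1 ||      1      |    1    |            1            |    1    |    0     | 0
1 | 0 | 0 | 0 ||      1      |    1    |            1            |    1    |    0     | 0
1 | 0 | 0 | 1 ||      1      |    1    |            1            |    0    |    1     | 0
1 | 0 | 1 | 0 ||      1      |    0    |            0            |    1    |    0     | 0
1 | 0 | 1 | 1 ||      1      |    0    |            0            |    0    |    1     | 0
1 | 1 | 0 | 0 ||      1      |    0    |            0            |    0    |    1     | 0
1 | 1 | 0 | 1 ||      1      |    0    |            0            |    1    |    0     | 0
1 | 1 | 1 | 0 ||      1      |    1    |            1            |    0    |    1     | 1
1 | 1 | 1 | 1 ||      1      |    1    |            1            |    1    |    0     | 0
2 of 16 rows are 1, so the formula is contingent.

contingent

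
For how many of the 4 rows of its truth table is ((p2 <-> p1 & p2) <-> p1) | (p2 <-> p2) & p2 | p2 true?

p1  p2  |  (p1 & p2)  (p2 <-> (p1 & p2))  ((p2 <-> (p1 & p2)) <-> p1)  (p2 <-> p2)  ((p2 <-> p2) & p2)  φ
0   0   |      0              1                        0                    1               0           0
0   1   |      0              0                        1                    1               1           1
1   0   |      0              1                        1                    1               0           1
1   1   |      1              1                        1                    1               1           1
The formula is true on 3 of the 4 rows.

3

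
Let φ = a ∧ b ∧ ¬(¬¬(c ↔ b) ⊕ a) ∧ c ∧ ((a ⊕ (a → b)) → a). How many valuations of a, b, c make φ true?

a  b  c  |  (c ↔ b)  ¬(c ↔ b)  ¬¬(c ↔ b)  (¬¬(c ↔ b) ⊕ a)  ¬(¬¬(c ↔ b) ⊕ a)  (b ∧ ¬(¬¬(c ↔ b) ⊕ a))  (a → b)  (a ⊕ (a → b))  ((a ⊕ (a → b)) → a)  φ
1  1  1  |     1        0          1             0                1                    1                1           0                 1           1
1  1  0  |     0        1          0             1                0                    0                1           0                 1           0
1  0  1  |     0        1          0             1                0                    0                0           1                 1           0
1  0  0  |     1        0          1             0                1                    0                0           1                 1           0
0  1  1  |     1        0          1             1                0                    0                1           1                 0           0
0  1  0  |     0        1          0             0                1                    1                1           1                 0           0
0  0  1  |     0        1          0             0                1                    0                1           1                 0           0
0  0  0  |     1        0          1             1                0                    0                1           1                 0           0
The formula is true on 1 of the 8 rows.

1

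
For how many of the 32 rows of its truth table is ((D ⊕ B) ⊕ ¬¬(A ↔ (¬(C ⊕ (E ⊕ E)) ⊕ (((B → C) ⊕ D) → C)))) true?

16

A | B | C | D | E | φ
- | - | - | - | - | -
T | T | T | T | T | T
T | T | T | T | F | T
T | T | T | F | T | F
T | T | T | F | F | F
T | T | F | T | T | T
T | T | F | T | F | T
T | T | F | F | T | T
T | T | F | F | F | T
T | F | T | T | T | F
T | F | T | T | F | F
T | F | T | F | T | T
T | F | T | F | F | T
T | F | F | T | T | T
T | F | F | T | F | T
T | F | F | F | T | T
T | F | F | F | F | T
F | T | T | T | T | F
F | T | T | T | F | F
F | T | T | F | T | T
F | T | T | F | F | T
F | T | F | T | T | F
F | T | F | T | F | F
F | T | F | F | T | F
F | T | F | F | F | F
F | F | T | T | T | T
F | F | T | T | F | T
F | F | T | F | T | F
F | F | T | F | F | F
F | F | F | T | T | F
F | F | F | T | F | F
F | F | F | F | T | F
F | F | F | F | F | F
The formula is true on 16 of the 32 rows.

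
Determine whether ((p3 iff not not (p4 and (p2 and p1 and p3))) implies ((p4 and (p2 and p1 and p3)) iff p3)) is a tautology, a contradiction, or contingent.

p1 | p2 | p3 | p4 || φ
T  | T  | T  | T  || T
T  | T  | T  | F  || T
T  | T  | F  | T  || T
T  | T  | F  | F  || T
T  | F  | T  | T  || T
T  | F  | T  | F  || T
T  | F  | F  | T  || T
T  | F  | F  | F  || T
F  | T  | T  | T  || T
F  | T  | T  | F  || T
F  | T  | F  | T  || T
F  | T  | F  | F  || T
F  | F  | T  | T  || T
F  | F  | T  | F  || T
F  | F  | F  | T  || T
F  | F  | F  | F  || T
Every row is T, so the formula is a tautology.

tautology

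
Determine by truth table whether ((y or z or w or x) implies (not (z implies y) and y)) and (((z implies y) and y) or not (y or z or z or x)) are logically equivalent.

not equivalent

x | y | z | w | φ | ψ
- | - | - | - | - | -
T | T | T | T | F | T
T | T | T | F | F | T
T | T | F | T | F | T
T | T | F | F | F | T
T | F | T | T | F | F
T | F | T | F | F | F
T | F | F | T | F | F
T | F | F | F | F | F
F | T | T | T | F | T
F | T | T | F | F | T
F | T | F | T | F | T
F | T | F | F | F | T
F | F | T | T | F | F
F | F | T | F | F | F
F | F | F | T | F | T
F | F | F | F | T | T
The columns differ at x=T, y=T, z=T, w=T (φ=F, ψ=T), so they are not equivalent.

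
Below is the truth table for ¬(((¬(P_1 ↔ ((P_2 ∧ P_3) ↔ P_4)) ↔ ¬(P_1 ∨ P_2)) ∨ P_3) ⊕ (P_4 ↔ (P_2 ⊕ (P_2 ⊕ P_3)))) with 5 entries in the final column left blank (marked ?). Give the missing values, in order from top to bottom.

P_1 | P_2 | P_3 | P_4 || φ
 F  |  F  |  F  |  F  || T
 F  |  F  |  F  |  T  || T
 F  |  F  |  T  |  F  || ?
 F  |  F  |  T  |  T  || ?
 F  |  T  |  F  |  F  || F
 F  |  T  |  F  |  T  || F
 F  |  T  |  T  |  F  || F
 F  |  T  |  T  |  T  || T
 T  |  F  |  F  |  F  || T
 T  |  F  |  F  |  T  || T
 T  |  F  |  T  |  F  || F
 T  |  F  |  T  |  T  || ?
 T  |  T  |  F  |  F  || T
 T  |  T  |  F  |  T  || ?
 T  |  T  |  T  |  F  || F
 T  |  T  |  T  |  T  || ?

F, T, T, T, T

Row P_1=F, P_2=F, P_3=T, P_4=F: ((¬(P_1 ↔ ((P_2 ∧ P_3) ↔ P_4)) ↔ ¬(P_1 ∨ P_2)) ∨ P_3) = T, (P_4 ↔ (P_2 ⊕ (P_2 ⊕ P_3))) = F, (((¬(P_1 ↔ ((P_2 ∧ P_3) ↔ P_4)) ↔ ¬(P_1 ∨ P_2)) ∨ P_3) ⊕ (P_4 ↔ (P_2 ⊕ (P_2 ⊕ P_3)))) = T, so the formula = F.
Row P_1=F, P_2=F, P_3=T, P_4=T: ((¬(P_1 ↔ ((P_2 ∧ P_3) ↔ P_4)) ↔ ¬(P_1 ∨ P_2)) ∨ P_3) = T, (P_4 ↔ (P_2 ⊕ (P_2 ⊕ P_3))) = T, (((¬(P_1 ↔ ((P_2 ∧ P_3) ↔ P_4)) ↔ ¬(P_1 ∨ P_2)) ∨ P_3) ⊕ (P_4 ↔ (P_2 ⊕ (P_2 ⊕ P_3)))) = F, so the formula = T.
Row P_1=T, P_2=F, P_3=T, P_4=T: ((¬(P_1 ↔ ((P_2 ∧ P_3) ↔ P_4)) ↔ ¬(P_1 ∨ P_2)) ∨ P_3) = T, (P_4 ↔ (P_2 ⊕ (P_2 ⊕ P_3))) = T, (((¬(P_1 ↔ ((P_2 ∧ P_3) ↔ P_4)) ↔ ¬(P_1 ∨ P_2)) ∨ P_3) ⊕ (P_4 ↔ (P_2 ⊕ (P_2 ⊕ P_3)))) = F, so the formula = T.
Row P_1=T, P_2=T, P_3=F, P_4=T: ((¬(P_1 ↔ ((P_2 ∧ P_3) ↔ P_4)) ↔ ¬(P_1 ∨ P_2)) ∨ P_3) = F, (P_4 ↔ (P_2 ⊕ (P_2 ⊕ P_3))) = F, (((¬(P_1 ↔ ((P_2 ∧ P_3) ↔ P_4)) ↔ ¬(P_1 ∨ P_2)) ∨ P_3) ⊕ (P_4 ↔ (P_2 ⊕ (P_2 ⊕ P_3)))) = F, so the formula = T.
Row P_1=T, P_2=T, P_3=T, P_4=T: ((¬(P_1 ↔ ((P_2 ∧ P_3) ↔ P_4)) ↔ ¬(P_1 ∨ P_2)) ∨ P_3) = T, (P_4 ↔ (P_2 ⊕ (P_2 ⊕ P_3))) = T, (((¬(P_1 ↔ ((P_2 ∧ P_3) ↔ P_4)) ↔ ¬(P_1 ∨ P_2)) ∨ P_3) ⊕ (P_4 ↔ (P_2 ⊕ (P_2 ⊕ P_3)))) = F, so the formula = T.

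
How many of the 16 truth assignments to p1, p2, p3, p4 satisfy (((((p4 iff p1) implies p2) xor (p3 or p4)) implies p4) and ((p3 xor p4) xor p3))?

p1  p2  p3  p4  |  (p4 iff p1)  ((p4 iff p1) implies p2)  (p3 or p4)  (p3 xor p4)  ((p3 xor p4) xor p3)  φ
F   F   F   F   |       T                  F                  F            F                F            F
F   F   F   T   |       F                  T                  T            T                T            T
F   F   T   F   |       T                  F                  T            T                F            F
F   F   T   T   |       F                  T                  T            F                T            T
F   T   F   F   |       T                  T                  F            F                F            F
F   T   F   T   |       F                  T                  T            T                T            T
F   T   T   F   |       T                  T                  T            T                F            F
F   T   T   T   |       F                  T                  T            F                T            T
T   F   F   F   |       F                  T                  F            F                F            F
T   F   F   T   |       T                  F                  T            T                T            T
T   F   T   F   |       F                  T                  T            T                F            F
T   F   T   T   |       T                  F                  T            F                T            T
T   T   F   F   |       F                  T                  F            F                F            F
T   T   F   T   |       T                  T                  T            T                T            T
T   T   T   F   |       F                  T                  T            T                F            F
T   T   T   T   |       T                  T                  T            F                T            T
The formula is true on 8 of the 16 rows.

8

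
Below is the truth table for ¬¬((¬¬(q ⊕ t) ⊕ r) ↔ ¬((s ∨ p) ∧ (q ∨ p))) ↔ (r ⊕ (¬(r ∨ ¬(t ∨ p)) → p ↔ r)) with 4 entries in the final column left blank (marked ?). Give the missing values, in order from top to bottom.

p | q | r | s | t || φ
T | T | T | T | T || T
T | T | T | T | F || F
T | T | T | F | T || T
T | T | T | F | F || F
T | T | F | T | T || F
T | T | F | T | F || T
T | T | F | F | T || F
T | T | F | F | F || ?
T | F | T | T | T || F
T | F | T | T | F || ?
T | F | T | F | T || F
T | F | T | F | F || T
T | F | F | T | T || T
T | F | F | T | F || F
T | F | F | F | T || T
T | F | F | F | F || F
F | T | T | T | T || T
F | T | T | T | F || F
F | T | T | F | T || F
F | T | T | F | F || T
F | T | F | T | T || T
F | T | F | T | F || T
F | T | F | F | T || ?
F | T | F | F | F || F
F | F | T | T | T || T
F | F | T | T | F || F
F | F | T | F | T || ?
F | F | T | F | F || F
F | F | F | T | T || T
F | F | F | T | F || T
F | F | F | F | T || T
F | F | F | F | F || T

Row p=T, q=T, r=F, s=F, t=F: ¬¬((¬¬(q ⊕ t) ⊕ r) ↔ ¬((s ∨ p) ∧ (q ∨ p))) = F, (r ⊕ (¬(r ∨ ¬(t ∨ p)) → p ↔ r)) = F, so the formula = T.
Row p=T, q=F, r=T, s=T, t=F: ¬¬((¬¬(q ⊕ t) ⊕ r) ↔ ¬((s ∨ p) ∧ (q ∨ p))) = F, (r ⊕ (¬(r ∨ ¬(t ∨ p)) → p ↔ r)) = F, so the formula = T.
Row p=F, q=T, r=F, s=F, t=T: ¬¬((¬¬(q ⊕ t) ⊕ r) ↔ ¬((s ∨ p) ∧ (q ∨ p))) = F, (r ⊕ (¬(r ∨ ¬(t ∨ p)) → p ↔ r)) = T, so the formula = F.
Row p=F, q=F, r=T, s=F, t=T: ¬¬((¬¬(q ⊕ t) ⊕ r) ↔ ¬((s ∨ p) ∧ (q ∨ p))) = F, (r ⊕ (¬(r ∨ ¬(t ∨ p)) → p ↔ r)) = F, so the formula = T.

T, T, F, T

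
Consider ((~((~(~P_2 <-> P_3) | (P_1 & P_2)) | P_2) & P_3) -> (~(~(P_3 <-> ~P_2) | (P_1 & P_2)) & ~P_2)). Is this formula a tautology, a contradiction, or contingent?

P_1 | P_2 | P_3 | ~P_2 | (~P_2 <-> P_3) | ~(~P_2 <-> P_3) | (P_1 & P_2) | (P_3 <-> ~P_2) | ~(P_3 <-> ~P_2) | φ
--- | --- | --- | ---- | -------------- | --------------- | ----------- | -------------- | --------------- | -
 1  |  1  |  1  |  0   |       0        |        1        |      1      |       0        |        1        | 1
 1  |  1  |  0  |  0   |       1        |        0        |      1      |       1        |        0        | 1
 1  |  0  |  1  |  1   |       1        |        0        |      0      |       1        |        0        | 1
 1  |  0  |  0  |  1   |       0        |        1        |      0      |       0        |        1        | 1
 0  |  1  |  1  |  0   |       0        |        1        |      0      |       0        |        1        | 1
 0  |  1  |  0  |  0   |       1        |        0        |      0      |       1        |        0        | 1
 0  |  0  |  1  |  1   |       1        |        0        |      0      |       1        |        0        | 1
 0  |  0  |  0  |  1   |       0        |        1        |      0      |       0        |        1        | 1
Every row is 1, so the formula is a tautology.

tautology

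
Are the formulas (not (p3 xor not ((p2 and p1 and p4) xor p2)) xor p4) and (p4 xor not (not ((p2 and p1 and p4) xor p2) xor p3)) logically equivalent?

equivalent

p1 | p2 | p3 | p4 || φ | ψ
T  | T  | T  | T  || F | F
T  | T  | T  | F  || F | F
T  | T  | F  | T  || T | T
T  | T  | F  | F  || T | T
T  | F  | T  | T  || F | F
T  | F  | T  | F  || T | T
T  | F  | F  | T  || T | T
T  | F  | F  | F  || F | F
F  | T  | T  | T  || T | T
F  | T  | T  | F  || F | F
F  | T  | F  | T  || F | F
F  | T  | F  | F  || T | T
F  | F  | T  | T  || F | F
F  | F  | T  | F  || T | T
F  | F  | F  | T  || T | T
F  | F  | F  | F  || F | F
The columns for φ and ψ agree on every row, so they are logically equivalent.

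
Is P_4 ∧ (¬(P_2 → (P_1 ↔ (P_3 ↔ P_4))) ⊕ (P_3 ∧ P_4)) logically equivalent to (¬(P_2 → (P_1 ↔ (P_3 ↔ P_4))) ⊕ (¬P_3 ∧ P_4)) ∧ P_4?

P_1  P_2  P_3  P_4  |  φ  ψ
 F    F    F    F   |  F  F
 F    F    F    T   |  F  T
 F    F    T    F   |  F  F
 F    F    T    T   |  T  F
 F    T    F    F   |  F  F
 F    T    F    T   |  F  T
 F    T    T    F   |  F  F
 F    T    T    T   |  F  T
 T    F    F    F   |  F  F
 T    F    F    T   |  F  T
 T    F    T    F   |  F  F
 T    F    T    T   |  T  F
 T    T    F    F   |  F  F
 T    T    F    T   |  T  F
 T    T    T    F   |  F  F
 T    T    T    T   |  T  F
The columns differ at P_1=F, P_2=F, P_3=F, P_4=T (φ=F, ψ=T), so they are not equivalent.

not equivalent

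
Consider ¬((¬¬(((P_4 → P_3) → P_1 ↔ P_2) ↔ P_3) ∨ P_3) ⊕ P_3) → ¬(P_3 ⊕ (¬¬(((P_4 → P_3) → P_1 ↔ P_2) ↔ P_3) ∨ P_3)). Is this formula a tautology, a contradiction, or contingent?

P_1 | P_2 | P_3 | P_4 | φ
--- | --- | --- | --- | -
 F  |  F  |  F  |  F  | T
 F  |  F  |  F  |  T  | T
 F  |  F  |  T  |  F  | T
 F  |  F  |  T  |  T  | T
 F  |  T  |  F  |  F  | T
 F  |  T  |  F  |  T  | T
 F  |  T  |  T  |  F  | T
 F  |  T  |  T  |  T  | T
 T  |  F  |  F  |  F  | T
 T  |  F  |  F  |  T  | T
 T  |  F  |  T  |  F  | T
 T  |  F  |  T  |  T  | T
 T  |  T  |  F  |  F  | T
 T  |  T  |  F  |  T  | T
 T  |  T  |  T  |  F  | T
 T  |  T  |  T  |  T  | T
Every row is T, so the formula is a tautology.

tautology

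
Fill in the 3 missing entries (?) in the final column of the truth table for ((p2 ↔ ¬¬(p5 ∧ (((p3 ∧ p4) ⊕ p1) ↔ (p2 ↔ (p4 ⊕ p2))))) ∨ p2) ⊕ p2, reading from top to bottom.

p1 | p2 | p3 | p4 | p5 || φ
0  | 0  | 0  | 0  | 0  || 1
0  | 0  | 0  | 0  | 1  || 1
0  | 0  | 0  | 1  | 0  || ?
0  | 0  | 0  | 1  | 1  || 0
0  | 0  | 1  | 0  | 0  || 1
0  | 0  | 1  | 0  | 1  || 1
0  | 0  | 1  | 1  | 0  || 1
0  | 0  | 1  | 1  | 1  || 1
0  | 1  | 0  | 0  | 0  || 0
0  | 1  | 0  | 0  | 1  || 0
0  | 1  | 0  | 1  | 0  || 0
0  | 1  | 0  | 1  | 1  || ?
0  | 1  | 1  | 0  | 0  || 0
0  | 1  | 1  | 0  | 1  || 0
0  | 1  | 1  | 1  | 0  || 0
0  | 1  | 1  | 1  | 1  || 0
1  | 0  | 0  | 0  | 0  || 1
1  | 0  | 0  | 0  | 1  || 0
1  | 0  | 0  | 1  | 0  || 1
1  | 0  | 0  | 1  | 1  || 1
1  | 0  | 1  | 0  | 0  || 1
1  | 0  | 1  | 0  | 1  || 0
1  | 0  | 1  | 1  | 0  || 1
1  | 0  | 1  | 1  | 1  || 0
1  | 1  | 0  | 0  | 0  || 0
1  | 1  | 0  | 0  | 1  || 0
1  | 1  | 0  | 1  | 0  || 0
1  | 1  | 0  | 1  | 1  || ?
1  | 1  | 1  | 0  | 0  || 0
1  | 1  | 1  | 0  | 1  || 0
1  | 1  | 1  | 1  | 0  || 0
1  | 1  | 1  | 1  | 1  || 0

Row p1=0, p2=0, p3=0, p4=1, p5=0: ((p2 ↔ ¬¬(p5 ∧ (((p3 ∧ p4) ⊕ p1) ↔ (p2 ↔ (p4 ⊕ p2))))) ∨ p2) = 1, so the formula = 1.
Row p1=0, p2=1, p3=0, p4=1, p5=1: ((p2 ↔ ¬¬(p5 ∧ (((p3 ∧ p4) ⊕ p1) ↔ (p2 ↔ (p4 ⊕ p2))))) ∨ p2) = 1, so the formula = 0.
Row p1=1, p2=1, p3=0, p4=1, p5=1: ((p2 ↔ ¬¬(p5 ∧ (((p3 ∧ p4) ⊕ p1) ↔ (p2 ↔ (p4 ⊕ p2))))) ∨ p2) = 1, so the formula = 0.

1, 0, 0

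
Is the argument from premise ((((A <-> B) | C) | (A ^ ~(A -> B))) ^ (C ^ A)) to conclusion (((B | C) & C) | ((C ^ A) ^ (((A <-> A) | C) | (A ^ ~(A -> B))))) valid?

no

A | B | C | φ | ψ
- | - | - | - | -
F | F | F | T | T
F | F | T | F | T
F | T | F | F | T
F | T | T | F | T
T | F | F | T | F
T | F | T | T | T
T | T | F | F | F
T | T | T | T | T
At A=T, B=F, C=F we have φ true but ψ false, so φ does not entail ψ.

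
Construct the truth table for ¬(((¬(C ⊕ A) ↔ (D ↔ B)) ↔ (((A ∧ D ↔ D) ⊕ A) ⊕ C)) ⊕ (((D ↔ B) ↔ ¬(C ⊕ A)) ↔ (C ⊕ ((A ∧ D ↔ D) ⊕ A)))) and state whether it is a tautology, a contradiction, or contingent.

A  B  C  D  |  φ
F  F  F  F  |  T
F  F  F  T  |  T
F  F  T  F  |  T
F  F  T  T  |  T
F  T  F  F  |  T
F  T  F  T  |  T
F  T  T  F  |  T
F  T  T  T  |  T
T  F  F  F  |  T
T  F  F  T  |  T
T  F  T  F  |  T
T  F  T  T  |  T
T  T  F  F  |  T
T  T  F  T  |  T
T  T  T  F  |  T
T  T  T  T  |  T
Every row is T, so the formula is a tautology.

tautology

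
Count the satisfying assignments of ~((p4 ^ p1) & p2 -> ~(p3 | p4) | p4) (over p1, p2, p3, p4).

1

p1  p2  p3  p4     (p4 ^ p1)  ((p4 ^ p1) & p2)  (p3 | p4)  ~(p3 | p4)  (~(p3 | p4) | p4)  φ
1   1   1   1          0             0              1          0               1          0
1   1   1   0          1             1              1          0               0          1
1   1   0   1          0             0              1          0               1          0
1   1   0   0          1             1              0          1               1          0
1   0   1   1          0             0              1          0               1          0
1   0   1   0          1             0              1          0               0          0
1   0   0   1          0             0              1          0               1          0
1   0   0   0          1             0              0          1               1          0
0   1   1   1          1             1              1          0               1          0
0   1   1   0          0             0              1          0               0          0
0   1   0   1          1             1              1          0               1          0
0   1   0   0          0             0              0          1               1          0
0   0   1   1          1             0              1          0               1          0
0   0   1   0          0             0              1          0               0          0
0   0   0   1          1             0              1          0               1          0
0   0   0   0          0             0              0          1               1          0
The formula is true on 1 of the 16 rows.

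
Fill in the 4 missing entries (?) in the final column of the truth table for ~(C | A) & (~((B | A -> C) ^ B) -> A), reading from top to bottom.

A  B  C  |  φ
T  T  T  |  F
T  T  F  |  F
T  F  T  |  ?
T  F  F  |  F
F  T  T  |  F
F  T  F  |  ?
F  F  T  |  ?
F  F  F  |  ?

Row A=T, B=F, C=T: ~(C | A) = F, (~((B | A -> C) ^ B) -> A) = T, so the formula = F.
Row A=F, B=T, C=F: ~(C | A) = T, (~((B | A -> C) ^ B) -> A) = T, so the formula = T.
Row A=F, B=F, C=T: ~(C | A) = F, (~((B | A -> C) ^ B) -> A) = T, so the formula = F.
Row A=F, B=F, C=F: ~(C | A) = T, (~((B | A -> C) ^ B) -> A) = T, so the formula = T.

F, T, F, T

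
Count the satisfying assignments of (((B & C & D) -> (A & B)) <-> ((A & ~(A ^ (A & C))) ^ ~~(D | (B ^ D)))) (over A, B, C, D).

A | B | C | D | φ
- | - | - | - | -
T | T | T | T | F
T | T | T | F | F
T | T | F | T | T
T | T | F | F | T
T | F | T | T | F
T | F | T | F | T
T | F | F | T | T
T | F | F | F | F
F | T | T | T | F
F | T | T | F | T
F | T | F | T | T
F | T | F | F | T
F | F | T | T | T
F | F | T | F | F
F | F | F | T | T
F | F | F | F | F
The formula is true on 9 of the 16 rows.

9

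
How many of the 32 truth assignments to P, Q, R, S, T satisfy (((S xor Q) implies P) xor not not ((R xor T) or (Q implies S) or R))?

  P      Q      R      S      T    |    φ  
 True   True   True   True   True  |  False
 True   True   True   True  False  |  False
 True   True   True  False   True  |  False
 True   True   True  False  False  |  False
 True   True  False   True   True  |  False
 True   True  False   True  False  |  False
 True   True  False  False   True  |  False
 True   True  False  False  False  |   True
 True  False   True   True   True  |  False
 True  False   True   True  False  |  False
 True  False   True  False   True  |  False
 True  False   True  False  False  |  False
 True  False  False   True   True  |  False
 True  False  False   True  False  |  False
 True  False  False  False   True  |  False
 True  False  False  False  False  |  False
False   True   True   True   True  |  False
False   True   True   True  False  |  False
False   True   True  False   True  |   True
False   True   True  False  False  |   True
False   True  False   True   True  |  False
False   True  False   True  False  |  False
False   True  False  False   True  |   True
False   True  False  False  False  |  False
False  False   True   True   True  |   True
False  False   True   True  False  |   True
False  False   True  False   True  |  False
False  False   True  False  False  |  False
False  False  False   True   True  |   True
False  False  False   True  False  |   True
False  False  False  False   True  |  False
False  False  False  False  False  |  False
The formula is true on 8 of the 32 rows.

8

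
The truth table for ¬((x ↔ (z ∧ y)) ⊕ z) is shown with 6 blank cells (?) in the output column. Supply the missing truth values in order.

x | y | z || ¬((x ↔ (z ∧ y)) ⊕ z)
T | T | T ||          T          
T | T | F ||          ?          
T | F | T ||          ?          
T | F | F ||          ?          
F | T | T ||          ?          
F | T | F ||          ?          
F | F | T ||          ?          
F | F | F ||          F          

Row x=T, y=T, z=F: (x ↔ (z ∧ y)) = F, ((x ↔ (z ∧ y)) ⊕ z) = F, so ¬((x ↔ (z ∧ y)) ⊕ z) = T.
Row x=T, y=F, z=T: (x ↔ (z ∧ y)) = F, ((x ↔ (z ∧ y)) ⊕ z) = T, so ¬((x ↔ (z ∧ y)) ⊕ z) = F.
Row x=T, y=F, z=F: (x ↔ (z ∧ y)) = F, ((x ↔ (z ∧ y)) ⊕ z) = F, so ¬((x ↔ (z ∧ y)) ⊕ z) = T.
Row x=F, y=T, z=T: (x ↔ (z ∧ y)) = F, ((x ↔ (z ∧ y)) ⊕ z) = T, so ¬((x ↔ (z ∧ y)) ⊕ z) = F.
Row x=F, y=T, z=F: (x ↔ (z ∧ y)) = T, ((x ↔ (z ∧ y)) ⊕ z) = T, so ¬((x ↔ (z ∧ y)) ⊕ z) = F.
Row x=F, y=F, z=T: (x ↔ (z ∧ y)) = T, ((x ↔ (z ∧ y)) ⊕ z) = F, so ¬((x ↔ (z ∧ y)) ⊕ z) = T.

T, F, T, F, F, T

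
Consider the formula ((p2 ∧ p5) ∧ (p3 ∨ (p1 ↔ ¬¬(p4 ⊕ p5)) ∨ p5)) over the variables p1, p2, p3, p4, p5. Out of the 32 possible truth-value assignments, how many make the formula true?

8

  p1     p2     p3     p4     p5   |    φ  
False  False  False  False  False  |  False
False  False  False  False   True  |  False
False  False  False   True  False  |  False
False  False  False   True   True  |  False
False  False   True  False  False  |  False
False  False   True  False   True  |  False
False  False   True   True  False  |  False
False  False   True   True   True  |  False
False   True  False  False  False  |  False
False   True  False  False   True  |   True
False   True  False   True  False  |  False
False   True  False   True   True  |   True
False   True   True  False  False  |  False
False   True   True  False   True  |   True
False   True   True   True  False  |  False
False   True   True   True   True  |   True
 True  False  False  False  False  |  False
 True  False  False  False   True  |  False
 True  False  False   True  False  |  False
 True  False  False   True   True  |  False
 True  False   True  False  False  |  False
 True  False   True  False   True  |  False
 True  False   True   True  False  |  False
 True  False   True   True   True  |  False
 True   True  False  False  False  |  False
 True   True  False  False   True  |   True
 True   True  False   True  False  |  False
 True   True  False   True   True  |   True
 True   True   True  False  False  |  False
 True   True   True  False   True  |   True
 True   True   True   True  False  |  False
 True   True   True   True   True  |   True
The formula is true on 8 of the 32 rows.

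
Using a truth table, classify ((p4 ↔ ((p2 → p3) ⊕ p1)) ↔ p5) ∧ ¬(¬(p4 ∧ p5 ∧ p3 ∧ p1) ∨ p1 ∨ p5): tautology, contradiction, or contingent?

contradiction

p1 | p2 | p3 | p4 | p5 || φ
F  | F  | F  | F  | F  || F
F  | F  | F  | F  | T  || F
F  | F  | F  | T  | F  || F
F  | F  | F  | T  | T  || F
F  | F  | T  | F  | F  || F
F  | F  | T  | F  | T  || F
F  | F  | T  | T  | F  || F
F  | F  | T  | T  | T  || F
F  | T  | F  | F  | F  || F
F  | T  | F  | F  | T  || F
F  | T  | F  | T  | F  || F
F  | T  | F  | T  | T  || F
F  | T  | T  | F  | F  || F
F  | T  | T  | F  | T  || F
F  | T  | T  | T  | F  || F
F  | T  | T  | T  | T  || F
T  | F  | F  | F  | F  || F
T  | F  | F  | F  | T  || F
T  | F  | F  | T  | F  || F
T  | F  | F  | T  | T  || F
T  | F  | T  | F  | F  || F
T  | F  | T  | F  | T  || F
T  | F  | T  | T  | F  || F
T  | F  | T  | T  | T  || F
T  | T  | F  | F  | F  || F
T  | T  | F  | F  | T  || F
T  | T  | F  | T  | F  || F
T  | T  | F  | T  | T  || F
T  | T  | T  | F  | F  || F
T  | T  | T  | F  | T  || F
T  | T  | T  | T  | F  || F
T  | T  | T  | T  | T  || F
Every row is F, so the formula is a contradiction.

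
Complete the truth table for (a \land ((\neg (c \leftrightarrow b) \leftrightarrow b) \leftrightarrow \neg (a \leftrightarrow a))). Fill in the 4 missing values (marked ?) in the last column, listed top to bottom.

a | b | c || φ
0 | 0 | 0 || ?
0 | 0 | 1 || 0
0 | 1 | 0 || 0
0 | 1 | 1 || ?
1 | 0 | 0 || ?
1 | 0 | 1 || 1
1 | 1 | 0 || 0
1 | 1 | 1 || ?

0, 0, 0, 1

Row a=0, b=0, c=0: ((\neg (c \leftrightarrow b) \leftrightarrow b) \leftrightarrow \neg (a \leftrightarrow a)) = 0, so the formula = 0.
Row a=0, b=1, c=1: ((\neg (c \leftrightarrow b) \leftrightarrow b) \leftrightarrow \neg (a \leftrightarrow a)) = 1, so the formula = 0.
Row a=1, b=0, c=0: ((\neg (c \leftrightarrow b) \leftrightarrow b) \leftrightarrow \neg (a \leftrightarrow a)) = 0, so the formula = 0.
Row a=1, b=1, c=1: ((\neg (c \leftrightarrow b) \leftrightarrow b) \leftrightarrow \neg (a \leftrightarrow a)) = 1, so the formula = 1.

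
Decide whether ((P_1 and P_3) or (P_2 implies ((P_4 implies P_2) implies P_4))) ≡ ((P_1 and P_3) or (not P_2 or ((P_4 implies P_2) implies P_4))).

P_1 | P_2 | P_3 | P_4 | φ | ψ
--- | --- | --- | --- | - | -
 T  |  T  |  T  |  T  | T | T
 T  |  T  |  T  |  F  | T | T
 T  |  T  |  F  |  T  | T | T
 T  |  T  |  F  |  F  | F | F
 T  |  F  |  T  |  T  | T | T
 T  |  F  |  T  |  F  | T | T
 T  |  F  |  F  |  T  | T | T
 T  |  F  |  F  |  F  | T | T
 F  |  T  |  T  |  T  | T | T
 F  |  T  |  T  |  F  | F | F
 F  |  T  |  F  |  T  | T | T
 F  |  T  |  F  |  F  | F | F
 F  |  F  |  T  |  T  | T | T
 F  |  F  |  T  |  F  | T | T
 F  |  F  |  F  |  T  | T | T
 F  |  F  |  F  |  F  | T | T
The columns for φ and ψ agree on every row, so they are logically equivalent.

equivalent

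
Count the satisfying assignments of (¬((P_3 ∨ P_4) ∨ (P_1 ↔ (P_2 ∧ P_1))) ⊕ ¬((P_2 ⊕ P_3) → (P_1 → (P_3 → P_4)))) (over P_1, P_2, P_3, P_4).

2

P_1  P_2  P_3  P_4  |  φ
 T    T    T    T   |  F
 T    T    T    F   |  F
 T    T    F    T   |  F
 T    T    F    F   |  F
 T    F    T    T   |  F
 T    F    T    F   |  T
 T    F    F    T   |  F
 T    F    F    F   |  T
 F    T    T    T   |  F
 F    T    T    F   |  F
 F    T    F    T   |  F
 F    T    F    F   |  F
 F    F    T    T   |  F
 F    F    T    F   |  F
 F    F    F    T   |  F
 F    F    F    F   |  F
The formula is true on 2 of the 16 rows.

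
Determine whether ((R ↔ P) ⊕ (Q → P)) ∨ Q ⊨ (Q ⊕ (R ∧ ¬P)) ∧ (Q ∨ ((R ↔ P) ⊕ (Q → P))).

P | Q | R | φ | ψ
- | - | - | - | -
F | F | F | F | F
F | F | T | T | T
F | T | F | T | T
F | T | T | T | F
T | F | F | T | F
T | F | T | F | F
T | T | F | T | T
T | T | T | T | T
At P=F, Q=T, R=T we have φ true but ψ false, so φ does not entail ψ.

no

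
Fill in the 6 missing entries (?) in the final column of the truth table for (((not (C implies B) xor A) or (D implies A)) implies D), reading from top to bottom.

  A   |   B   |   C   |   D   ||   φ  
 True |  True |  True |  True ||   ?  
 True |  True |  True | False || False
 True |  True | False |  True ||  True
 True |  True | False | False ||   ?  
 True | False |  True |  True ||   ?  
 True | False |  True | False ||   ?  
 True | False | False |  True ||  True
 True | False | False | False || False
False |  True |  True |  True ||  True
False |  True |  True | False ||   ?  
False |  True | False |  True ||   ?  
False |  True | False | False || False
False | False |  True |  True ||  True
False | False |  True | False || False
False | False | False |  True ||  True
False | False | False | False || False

True, False, True, False, False, True

Row A=True, B=True, C=True, D=True: ((not (C implies B) xor A) or (D implies A)) = True, so the formula = True.
Row A=True, B=True, C=False, D=False: ((not (C implies B) xor A) or (D implies A)) = True, so the formula = False.
Row A=True, B=False, C=True, D=True: ((not (C implies B) xor A) or (D implies A)) = True, so the formula = True.
Row A=True, B=False, C=True, D=False: ((not (C implies B) xor A) or (D implies A)) = True, so the formula = False.
Row A=False, B=True, C=True, D=False: ((not (C implies B) xor A) or (D implies A)) = True, so the formula = False.
Row A=False, B=True, C=False, D=True: ((not (C implies B) xor A) or (D implies A)) = False, so the formula = True.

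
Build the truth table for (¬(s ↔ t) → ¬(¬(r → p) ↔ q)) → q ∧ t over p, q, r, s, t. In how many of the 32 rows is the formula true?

15

p | q | r | s | t || φ
0 | 0 | 0 | 0 | 0 || 0
0 | 0 | 0 | 0 | 1 || 1
0 | 0 | 0 | 1 | 0 || 1
0 | 0 | 0 | 1 | 1 || 0
0 | 0 | 1 | 0 | 0 || 0
0 | 0 | 1 | 0 | 1 || 0
0 | 0 | 1 | 1 | 0 || 0
0 | 0 | 1 | 1 | 1 || 0
0 | 1 | 0 | 0 | 0 || 0
0 | 1 | 0 | 0 | 1 || 1
0 | 1 | 0 | 1 | 0 || 0
0 | 1 | 0 | 1 | 1 || 1
0 | 1 | 1 | 0 | 0 || 0
0 | 1 | 1 | 0 | 1 || 1
0 | 1 | 1 | 1 | 0 || 1
0 | 1 | 1 | 1 | 1 || 1
1 | 0 | 0 | 0 | 0 || 0
1 | 0 | 0 | 0 | 1 || 1
1 | 0 | 0 | 1 | 0 || 1
1 | 0 | 0 | 1 | 1 || 0
1 | 0 | 1 | 0 | 0 || 0
1 | 0 | 1 | 0 | 1 || 1
1 | 0 | 1 | 1 | 0 || 1
1 | 0 | 1 | 1 | 1 || 0
1 | 1 | 0 | 0 | 0 || 0
1 | 1 | 0 | 0 | 1 || 1
1 | 1 | 0 | 1 | 0 || 0
1 | 1 | 0 | 1 | 1 || 1
1 | 1 | 1 | 0 | 0 || 0
1 | 1 | 1 | 0 | 1 || 1
1 | 1 | 1 | 1 | 0 || 0
1 | 1 | 1 | 1 | 1 || 1
The formula is true on 15 of the 32 rows.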